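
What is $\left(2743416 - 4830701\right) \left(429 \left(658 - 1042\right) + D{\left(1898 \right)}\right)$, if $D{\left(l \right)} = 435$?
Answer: $342943012785$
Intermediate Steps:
$\left(2743416 - 4830701\right) \left(429 \left(658 - 1042\right) + D{\left(1898 \right)}\right) = \left(2743416 - 4830701\right) \left(429 \left(658 - 1042\right) + 435\right) = - 2087285 \left(429 \left(-384\right) + 435\right) = - 2087285 \left(-164736 + 435\right) = \left(-2087285\right) \left(-164301\right) = 342943012785$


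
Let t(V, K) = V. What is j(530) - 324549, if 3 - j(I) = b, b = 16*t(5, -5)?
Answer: -324626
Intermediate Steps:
b = 80 (b = 16*5 = 80)
j(I) = -77 (j(I) = 3 - 1*80 = 3 - 80 = -77)
j(530) - 324549 = -77 - 324549 = -324626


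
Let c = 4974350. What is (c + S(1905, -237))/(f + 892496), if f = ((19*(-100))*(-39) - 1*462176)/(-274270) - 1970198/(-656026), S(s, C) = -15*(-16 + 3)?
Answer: 223765295367571475/40146509819124339 ≈ 5.5737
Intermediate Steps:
S(s, C) = 195 (S(s, C) = -15*(-13) = 195)
f = 198738537859/44982062755 (f = (-1900*(-39) - 462176)*(-1/274270) - 1970198*(-1/656026) = (74100 - 462176)*(-1/274270) + 985099/328013 = -388076*(-1/274270) + 985099/328013 = 194038/137135 + 985099/328013 = 198738537859/44982062755 ≈ 4.4182)
(c + S(1905, -237))/(f + 892496) = (4974350 + 195)/(198738537859/44982062755 + 892496) = 4974545/(40146509819124339/44982062755) = 4974545*(44982062755/40146509819124339) = 223765295367571475/40146509819124339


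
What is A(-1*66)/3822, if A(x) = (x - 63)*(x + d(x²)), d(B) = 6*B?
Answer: -560505/637 ≈ -879.91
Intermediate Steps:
A(x) = (-63 + x)*(x + 6*x²) (A(x) = (x - 63)*(x + 6*x²) = (-63 + x)*(x + 6*x²))
A(-1*66)/3822 = ((-1*66)*(-63 - (-377)*66 + 6*(-1*66)²))/3822 = -66*(-63 - 377*(-66) + 6*(-66)²)*(1/3822) = -66*(-63 + 24882 + 6*4356)*(1/3822) = -66*(-63 + 24882 + 26136)*(1/3822) = -66*50955*(1/3822) = -3363030*1/3822 = -560505/637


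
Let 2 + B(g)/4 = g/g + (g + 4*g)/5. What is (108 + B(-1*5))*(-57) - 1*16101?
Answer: -20889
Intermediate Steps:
B(g) = -4 + 4*g (B(g) = -8 + 4*(g/g + (g + 4*g)/5) = -8 + 4*(1 + (5*g)*(⅕)) = -8 + 4*(1 + g) = -8 + (4 + 4*g) = -4 + 4*g)
(108 + B(-1*5))*(-57) - 1*16101 = (108 + (-4 + 4*(-1*5)))*(-57) - 1*16101 = (108 + (-4 + 4*(-5)))*(-57) - 16101 = (108 + (-4 - 20))*(-57) - 16101 = (108 - 24)*(-57) - 16101 = 84*(-57) - 16101 = -4788 - 16101 = -20889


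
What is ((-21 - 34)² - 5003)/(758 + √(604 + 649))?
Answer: -1499324/573311 + 1978*√1253/573311 ≈ -2.4931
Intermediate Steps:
((-21 - 34)² - 5003)/(758 + √(604 + 649)) = ((-55)² - 5003)/(758 + √1253) = (3025 - 5003)/(758 + √1253) = -1978/(758 + √1253)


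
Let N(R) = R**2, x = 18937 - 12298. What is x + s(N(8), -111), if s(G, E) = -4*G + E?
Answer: 6272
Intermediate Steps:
x = 6639
s(G, E) = E - 4*G
x + s(N(8), -111) = 6639 + (-111 - 4*8**2) = 6639 + (-111 - 4*64) = 6639 + (-111 - 256) = 6639 - 367 = 6272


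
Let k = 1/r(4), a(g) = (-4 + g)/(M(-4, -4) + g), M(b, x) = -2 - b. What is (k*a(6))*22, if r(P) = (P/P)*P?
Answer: 11/8 ≈ 1.3750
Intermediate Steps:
r(P) = P (r(P) = 1*P = P)
a(g) = (-4 + g)/(2 + g) (a(g) = (-4 + g)/((-2 - 1*(-4)) + g) = (-4 + g)/((-2 + 4) + g) = (-4 + g)/(2 + g))
k = ¼ (k = 1/4 = ¼ ≈ 0.25000)
(k*a(6))*22 = (((-4 + 6)/(2 + 6))/4)*22 = ((2/8)/4)*22 = (((⅛)*2)/4)*22 = ((¼)*(¼))*22 = (1/16)*22 = 11/8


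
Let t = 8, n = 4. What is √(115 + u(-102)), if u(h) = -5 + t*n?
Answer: √142 ≈ 11.916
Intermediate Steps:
u(h) = 27 (u(h) = -5 + 8*4 = -5 + 32 = 27)
√(115 + u(-102)) = √(115 + 27) = √142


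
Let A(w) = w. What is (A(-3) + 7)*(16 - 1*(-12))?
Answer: 112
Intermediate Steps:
(A(-3) + 7)*(16 - 1*(-12)) = (-3 + 7)*(16 - 1*(-12)) = 4*(16 + 12) = 4*28 = 112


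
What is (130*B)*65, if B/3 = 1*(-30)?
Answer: -760500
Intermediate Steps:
B = -90 (B = 3*(1*(-30)) = 3*(-30) = -90)
(130*B)*65 = (130*(-90))*65 = -11700*65 = -760500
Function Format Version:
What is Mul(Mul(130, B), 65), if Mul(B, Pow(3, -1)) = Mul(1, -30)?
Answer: -760500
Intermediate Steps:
B = -90 (B = Mul(3, Mul(1, -30)) = Mul(3, -30) = -90)
Mul(Mul(130, B), 65) = Mul(Mul(130, -90), 65) = Mul(-11700, 65) = -760500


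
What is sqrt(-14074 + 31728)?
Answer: sqrt(17654) ≈ 132.87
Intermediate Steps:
sqrt(-14074 + 31728) = sqrt(17654)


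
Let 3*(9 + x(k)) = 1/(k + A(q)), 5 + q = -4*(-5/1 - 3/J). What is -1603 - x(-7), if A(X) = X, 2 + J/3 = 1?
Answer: -19129/12 ≈ -1594.1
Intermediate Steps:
J = -3 (J = -6 + 3*1 = -6 + 3 = -3)
q = 11 (q = -5 - 4*(-5/1 - 3/(-3)) = -5 - 4*(-5*1 - 3*(-⅓)) = -5 - 4*(-5 + 1) = -5 - 4*(-4) = -5 + 16 = 11)
x(k) = -9 + 1/(3*(11 + k)) (x(k) = -9 + 1/(3*(k + 11)) = -9 + 1/(3*(11 + k)))
-1603 - x(-7) = -1603 - (-296 - 27*(-7))/(3*(11 - 7)) = -1603 - (-296 + 189)/(3*4) = -1603 - (-107)/(3*4) = -1603 - 1*(-107/12) = -1603 + 107/12 = -19129/12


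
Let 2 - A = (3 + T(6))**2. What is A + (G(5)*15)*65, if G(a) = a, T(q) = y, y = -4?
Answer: 4876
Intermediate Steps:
T(q) = -4
A = 1 (A = 2 - (3 - 4)**2 = 2 - 1*(-1)**2 = 2 - 1*1 = 2 - 1 = 1)
A + (G(5)*15)*65 = 1 + (5*15)*65 = 1 + 75*65 = 1 + 4875 = 4876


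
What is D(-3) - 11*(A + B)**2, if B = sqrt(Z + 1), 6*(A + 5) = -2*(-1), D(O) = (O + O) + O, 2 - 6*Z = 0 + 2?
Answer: -1412/9 ≈ -156.89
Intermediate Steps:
Z = 0 (Z = 1/3 - (0 + 2)/6 = 1/3 - 1/6*2 = 1/3 - 1/3 = 0)
D(O) = 3*O (D(O) = 2*O + O = 3*O)
A = -14/3 (A = -5 + (-2*(-1))/6 = -5 + (1/6)*2 = -5 + 1/3 = -14/3 ≈ -4.6667)
B = 1 (B = sqrt(0 + 1) = sqrt(1) = 1)
D(-3) - 11*(A + B)**2 = 3*(-3) - 11*(-14/3 + 1)**2 = -9 - 11*(-11/3)**2 = -9 - 11*121/9 = -9 - 1331/9 = -1412/9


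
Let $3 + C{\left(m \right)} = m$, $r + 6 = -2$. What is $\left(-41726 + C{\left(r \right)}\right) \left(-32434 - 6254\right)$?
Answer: $1614721056$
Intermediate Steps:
$r = -8$ ($r = -6 - 2 = -8$)
$C{\left(m \right)} = -3 + m$
$\left(-41726 + C{\left(r \right)}\right) \left(-32434 - 6254\right) = \left(-41726 - 11\right) \left(-32434 - 6254\right) = \left(-41726 - 11\right) \left(-38688\right) = \left(-41737\right) \left(-38688\right) = 1614721056$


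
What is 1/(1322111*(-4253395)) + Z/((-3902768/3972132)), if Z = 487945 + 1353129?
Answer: -5140537894568292634143091/2743382621731565870 ≈ -1.8738e+6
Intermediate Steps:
Z = 1841074
1/(1322111*(-4253395)) + Z/((-3902768/3972132)) = 1/(1322111*(-4253395)) + 1841074/((-3902768/3972132)) = (1/1322111)*(-1/4253395) + 1841074/((-3902768*1/3972132)) = -1/5623460316845 + 1841074/(-975692/993033) = -1/5623460316845 + 1841074*(-993033/975692) = -1/5623460316845 - 914123618721/487846 = -5140537894568292634143091/2743382621731565870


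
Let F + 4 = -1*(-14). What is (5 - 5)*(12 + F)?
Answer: 0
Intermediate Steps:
F = 10 (F = -4 - 1*(-14) = -4 + 14 = 10)
(5 - 5)*(12 + F) = (5 - 5)*(12 + 10) = 0*22 = 0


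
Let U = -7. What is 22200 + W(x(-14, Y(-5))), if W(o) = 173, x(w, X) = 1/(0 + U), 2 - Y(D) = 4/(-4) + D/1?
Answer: 22373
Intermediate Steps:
Y(D) = 3 - D (Y(D) = 2 - (4/(-4) + D/1) = 2 - (4*(-¼) + D*1) = 2 - (-1 + D) = 2 + (1 - D) = 3 - D)
x(w, X) = -⅐ (x(w, X) = 1/(0 - 7) = 1/(-7) = -⅐)
22200 + W(x(-14, Y(-5))) = 22200 + 173 = 22373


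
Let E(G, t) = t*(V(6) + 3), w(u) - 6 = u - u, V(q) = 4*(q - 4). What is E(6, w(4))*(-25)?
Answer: -1650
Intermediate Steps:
V(q) = -16 + 4*q (V(q) = 4*(-4 + q) = -16 + 4*q)
w(u) = 6 (w(u) = 6 + (u - u) = 6 + 0 = 6)
E(G, t) = 11*t (E(G, t) = t*((-16 + 4*6) + 3) = t*((-16 + 24) + 3) = t*(8 + 3) = t*11 = 11*t)
E(6, w(4))*(-25) = (11*6)*(-25) = 66*(-25) = -1650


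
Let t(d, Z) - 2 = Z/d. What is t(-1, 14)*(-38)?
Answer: 456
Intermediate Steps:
t(d, Z) = 2 + Z/d
t(-1, 14)*(-38) = (2 + 14/(-1))*(-38) = (2 + 14*(-1))*(-38) = (2 - 14)*(-38) = -12*(-38) = 456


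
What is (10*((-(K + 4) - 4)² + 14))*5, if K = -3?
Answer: 1950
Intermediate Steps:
(10*((-(K + 4) - 4)² + 14))*5 = (10*((-(-3 + 4) - 4)² + 14))*5 = (10*((-1*1 - 4)² + 14))*5 = (10*((-1 - 4)² + 14))*5 = (10*((-5)² + 14))*5 = (10*(25 + 14))*5 = (10*39)*5 = 390*5 = 1950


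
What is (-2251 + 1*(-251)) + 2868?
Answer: 366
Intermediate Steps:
(-2251 + 1*(-251)) + 2868 = (-2251 - 251) + 2868 = -2502 + 2868 = 366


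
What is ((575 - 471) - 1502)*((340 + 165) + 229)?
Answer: -1026132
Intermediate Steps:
((575 - 471) - 1502)*((340 + 165) + 229) = (104 - 1502)*(505 + 229) = -1398*734 = -1026132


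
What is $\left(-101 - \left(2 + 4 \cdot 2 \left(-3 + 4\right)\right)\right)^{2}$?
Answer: $12321$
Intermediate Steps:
$\left(-101 - \left(2 + 4 \cdot 2 \left(-3 + 4\right)\right)\right)^{2} = \left(-101 - \left(2 + 4 \cdot 2 \cdot 1\right)\right)^{2} = \left(-101 - 10\right)^{2} = \left(-111\right)^{2} = 12321$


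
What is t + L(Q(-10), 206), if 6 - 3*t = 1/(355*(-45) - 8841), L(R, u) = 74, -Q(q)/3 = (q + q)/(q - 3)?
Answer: 5658049/74448 ≈ 76.000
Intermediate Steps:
Q(q) = -6*q/(-3 + q) (Q(q) = -3*(q + q)/(q - 3) = -3*2*q/(-3 + q) = -6*q/(-3 + q))
t = 148897/74448 (t = 2 - 1/(3*(355*(-45) - 8841)) = 2 - 1/(3*(-15975 - 8841)) = 2 - 1/3/(-24816) = 2 - 1/3*(-1/24816) = 2 + 1/74448 = 148897/74448 ≈ 2.0000)
t + L(Q(-10), 206) = 148897/74448 + 74 = 5658049/74448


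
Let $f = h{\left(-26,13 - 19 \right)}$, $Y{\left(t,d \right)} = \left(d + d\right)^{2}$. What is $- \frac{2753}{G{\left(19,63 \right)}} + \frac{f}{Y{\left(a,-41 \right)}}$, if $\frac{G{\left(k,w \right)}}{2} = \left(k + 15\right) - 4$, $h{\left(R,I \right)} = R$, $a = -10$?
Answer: $- \frac{4628183}{100860} \approx -45.887$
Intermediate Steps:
$G{\left(k,w \right)} = 22 + 2 k$ ($G{\left(k,w \right)} = 2 \left(\left(k + 15\right) - 4\right) = 2 \left(\left(15 + k\right) - 4\right) = 2 \left(11 + k\right) = 22 + 2 k$)
$Y{\left(t,d \right)} = 4 d^{2}$ ($Y{\left(t,d \right)} = \left(2 d\right)^{2} = 4 d^{2}$)
$f = -26$
$- \frac{2753}{G{\left(19,63 \right)}} + \frac{f}{Y{\left(a,-41 \right)}} = - \frac{2753}{22 + 2 \cdot 19} - \frac{26}{4 \left(-41\right)^{2}} = - \frac{2753}{22 + 38} - \frac{26}{4 \cdot 1681} = - \frac{2753}{60} - \frac{26}{6724} = \left(-2753\right) \frac{1}{60} - \frac{13}{3362} = - \frac{2753}{60} - \frac{13}{3362} = - \frac{4628183}{100860}$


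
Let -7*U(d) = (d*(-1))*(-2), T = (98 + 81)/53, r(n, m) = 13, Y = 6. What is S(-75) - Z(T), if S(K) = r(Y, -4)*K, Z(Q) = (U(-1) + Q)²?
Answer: -136046856/137641 ≈ -988.42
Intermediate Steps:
T = 179/53 (T = 179*(1/53) = 179/53 ≈ 3.3774)
U(d) = -2*d/7 (U(d) = -d*(-1)*(-2)/7 = -(-d)*(-2)/7 = -2*d/7)
Z(Q) = (2/7 + Q)² (Z(Q) = (-2/7*(-1) + Q)² = (2/7 + Q)²)
S(K) = 13*K
S(-75) - Z(T) = 13*(-75) - (2 + 7*(179/53))²/49 = -975 - (2 + 1253/53)²/49 = -975 - (1359/53)²/49 = -975 - 1846881/(49*2809) = -975 - 1*1846881/137641 = -975 - 1846881/137641 = -136046856/137641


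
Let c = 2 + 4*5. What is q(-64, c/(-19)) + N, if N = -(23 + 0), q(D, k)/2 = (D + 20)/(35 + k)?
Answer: -16461/643 ≈ -25.600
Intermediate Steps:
c = 22 (c = 2 + 20 = 22)
q(D, k) = 2*(20 + D)/(35 + k) (q(D, k) = 2*((D + 20)/(35 + k)) = 2*((20 + D)/(35 + k)) = 2*(20 + D)/(35 + k))
N = -23 (N = -1*23 = -23)
q(-64, c/(-19)) + N = 2*(20 - 64)/(35 + 22/(-19)) - 23 = 2*(-44)/(35 + 22*(-1/19)) - 23 = 2*(-44)/(35 - 22/19) - 23 = 2*(-44)/(643/19) - 23 = 2*(19/643)*(-44) - 23 = -1672/643 - 23 = -16461/643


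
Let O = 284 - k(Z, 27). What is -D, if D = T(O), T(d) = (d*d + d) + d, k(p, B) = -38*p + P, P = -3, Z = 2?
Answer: -132495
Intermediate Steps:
k(p, B) = -3 - 38*p (k(p, B) = -38*p - 3 = -3 - 38*p)
O = 363 (O = 284 - (-3 - 38*2) = 284 - (-3 - 76) = 284 - 1*(-79) = 284 + 79 = 363)
T(d) = d² + 2*d (T(d) = (d² + d) + d = (d + d²) + d = d² + 2*d)
D = 132495 (D = 363*(2 + 363) = 363*365 = 132495)
-D = -1*132495 = -132495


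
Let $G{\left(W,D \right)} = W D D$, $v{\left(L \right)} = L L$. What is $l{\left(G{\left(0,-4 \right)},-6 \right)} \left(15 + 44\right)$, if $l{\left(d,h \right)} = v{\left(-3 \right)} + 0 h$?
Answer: $531$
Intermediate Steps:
$v{\left(L \right)} = L^{2}$
$G{\left(W,D \right)} = W D^{2}$ ($G{\left(W,D \right)} = D W D = W D^{2}$)
$l{\left(d,h \right)} = 9$ ($l{\left(d,h \right)} = \left(-3\right)^{2} + 0 h = 9 + 0 = 9$)
$l{\left(G{\left(0,-4 \right)},-6 \right)} \left(15 + 44\right) = 9 \left(15 + 44\right) = 9 \cdot 59 = 531$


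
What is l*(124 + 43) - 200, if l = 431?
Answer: 71777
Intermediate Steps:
l*(124 + 43) - 200 = 431*(124 + 43) - 200 = 431*167 - 200 = 71977 - 200 = 71777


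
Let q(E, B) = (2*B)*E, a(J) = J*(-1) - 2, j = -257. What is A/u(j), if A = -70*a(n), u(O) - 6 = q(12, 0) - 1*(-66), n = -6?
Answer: -35/9 ≈ -3.8889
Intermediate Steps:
a(J) = -2 - J (a(J) = -J - 2 = -2 - J)
q(E, B) = 2*B*E
u(O) = 72 (u(O) = 6 + (2*0*12 - 1*(-66)) = 6 + (0 + 66) = 6 + 66 = 72)
A = -280 (A = -70*(-2 - 1*(-6)) = -70*(-2 + 6) = -70*4 = -280)
A/u(j) = -280/72 = -280*1/72 = -35/9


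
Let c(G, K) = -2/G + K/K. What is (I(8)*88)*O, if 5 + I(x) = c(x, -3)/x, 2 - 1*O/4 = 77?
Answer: 129525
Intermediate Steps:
O = -300 (O = 8 - 4*77 = 8 - 308 = -300)
c(G, K) = 1 - 2/G (c(G, K) = -2/G + 1 = 1 - 2/G)
I(x) = -5 + (-2 + x)/x**2 (I(x) = -5 + ((-2 + x)/x)/x = -5 + (-2 + x)/x**2)
(I(8)*88)*O = ((-5 + 1/8 - 2/8**2)*88)*(-300) = ((-5 + 1/8 - 2*1/64)*88)*(-300) = ((-5 + 1/8 - 1/32)*88)*(-300) = -157/32*88*(-300) = -1727/4*(-300) = 129525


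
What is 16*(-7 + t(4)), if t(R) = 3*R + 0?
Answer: 80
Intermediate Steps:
t(R) = 3*R
16*(-7 + t(4)) = 16*(-7 + 3*4) = 16*(-7 + 12) = 16*5 = 80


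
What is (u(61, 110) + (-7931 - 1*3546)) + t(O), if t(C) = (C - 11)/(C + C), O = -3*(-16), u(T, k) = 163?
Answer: -1086107/96 ≈ -11314.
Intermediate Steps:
O = 48
t(C) = (-11 + C)/(2*C) (t(C) = (-11 + C)/((2*C)) = (-11 + C)*(1/(2*C)) = (-11 + C)/(2*C))
(u(61, 110) + (-7931 - 1*3546)) + t(O) = (163 + (-7931 - 1*3546)) + (½)*(-11 + 48)/48 = (163 + (-7931 - 3546)) + (½)*(1/48)*37 = (163 - 11477) + 37/96 = -11314 + 37/96 = -1086107/96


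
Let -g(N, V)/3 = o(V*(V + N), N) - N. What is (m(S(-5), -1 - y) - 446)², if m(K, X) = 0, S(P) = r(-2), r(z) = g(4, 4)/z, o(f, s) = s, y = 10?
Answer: 198916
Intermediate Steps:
g(N, V) = 0 (g(N, V) = -3*(N - N) = -3*0 = 0)
r(z) = 0 (r(z) = 0/z = 0)
S(P) = 0
(m(S(-5), -1 - y) - 446)² = (0 - 446)² = (-446)² = 198916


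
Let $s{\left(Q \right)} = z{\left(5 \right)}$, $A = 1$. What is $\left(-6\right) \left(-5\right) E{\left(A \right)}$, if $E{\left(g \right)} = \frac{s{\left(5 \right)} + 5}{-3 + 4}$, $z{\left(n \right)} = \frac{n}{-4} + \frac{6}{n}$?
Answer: $\frac{297}{2} \approx 148.5$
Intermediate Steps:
$z{\left(n \right)} = \frac{6}{n} - \frac{n}{4}$ ($z{\left(n \right)} = n \left(- \frac{1}{4}\right) + \frac{6}{n} = - \frac{n}{4} + \frac{6}{n} = \frac{6}{n} - \frac{n}{4}$)
$s{\left(Q \right)} = - \frac{1}{20}$ ($s{\left(Q \right)} = \frac{6}{5} - \frac{5}{4} = - \frac{1}{20}$)
$E{\left(g \right)} = \frac{99}{20}$ ($E{\left(g \right)} = \frac{- \frac{1}{20} + 5}{-3 + 4} = \frac{99}{20 \cdot 1} = \frac{99}{20} \cdot 1 = \frac{99}{20}$)
$\left(-6\right) \left(-5\right) E{\left(A \right)} = \left(-6\right) \left(-5\right) \frac{99}{20} = 30 \cdot \frac{99}{20} = \frac{297}{2}$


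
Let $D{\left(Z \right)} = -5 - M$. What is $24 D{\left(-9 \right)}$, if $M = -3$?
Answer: $-48$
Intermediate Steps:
$D{\left(Z \right)} = -2$ ($D{\left(Z \right)} = -5 - -3 = -5 + 3 = -2$)
$24 D{\left(-9 \right)} = 24 \left(-2\right) = -48$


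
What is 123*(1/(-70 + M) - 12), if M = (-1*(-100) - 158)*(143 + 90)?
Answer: -6683369/4528 ≈ -1476.0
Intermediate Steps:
M = -13514 (M = (100 - 158)*233 = -58*233 = -13514)
123*(1/(-70 + M) - 12) = 123*(1/(-70 - 13514) - 12) = 123*(1/(-13584) - 12) = 123*(-1/13584 - 12) = 123*(-163009/13584) = -6683369/4528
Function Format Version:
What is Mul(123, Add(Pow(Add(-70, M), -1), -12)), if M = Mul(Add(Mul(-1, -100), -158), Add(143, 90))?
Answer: Rational(-6683369, 4528) ≈ -1476.0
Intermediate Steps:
M = -13514 (M = Mul(Add(100, -158), 233) = Mul(-58, 233) = -13514)
Mul(123, Add(Pow(Add(-70, M), -1), -12)) = Mul(123, Add(Pow(Add(-70, -13514), -1), -12)) = Mul(123, Add(Pow(-13584, -1), -12)) = Mul(123, Add(Rational(-1, 13584), -12)) = Mul(123, Rational(-163009, 13584)) = Rational(-6683369, 4528)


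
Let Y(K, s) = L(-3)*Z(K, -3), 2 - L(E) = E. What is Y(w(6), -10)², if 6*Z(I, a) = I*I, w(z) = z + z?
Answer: 14400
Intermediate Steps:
L(E) = 2 - E
w(z) = 2*z
Z(I, a) = I²/6 (Z(I, a) = (I*I)/6 = I²/6)
Y(K, s) = 5*K²/6 (Y(K, s) = (2 - 1*(-3))*(K²/6) = (2 + 3)*(K²/6) = 5*(K²/6) = 5*K²/6)
Y(w(6), -10)² = (5*(2*6)²/6)² = ((⅚)*12²)² = ((⅚)*144)² = 120² = 14400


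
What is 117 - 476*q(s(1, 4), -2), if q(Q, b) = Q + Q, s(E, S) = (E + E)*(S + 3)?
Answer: -13211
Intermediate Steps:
s(E, S) = 2*E*(3 + S) (s(E, S) = (2*E)*(3 + S) = 2*E*(3 + S))
q(Q, b) = 2*Q
117 - 476*q(s(1, 4), -2) = 117 - 952*2*1*(3 + 4) = 117 - 952*2*1*7 = 117 - 952*14 = 117 - 476*28 = 117 - 13328 = -13211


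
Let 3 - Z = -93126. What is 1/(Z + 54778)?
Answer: 1/147907 ≈ 6.7610e-6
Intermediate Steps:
Z = 93129 (Z = 3 - 1*(-93126) = 3 + 93126 = 93129)
1/(Z + 54778) = 1/(93129 + 54778) = 1/147907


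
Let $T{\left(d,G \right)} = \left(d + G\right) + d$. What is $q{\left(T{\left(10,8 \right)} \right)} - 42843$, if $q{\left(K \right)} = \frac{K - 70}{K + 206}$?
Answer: $- \frac{1670884}{39} \approx -42843.0$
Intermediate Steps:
$T{\left(d,G \right)} = G + 2 d$ ($T{\left(d,G \right)} = \left(G + d\right) + d = G + 2 d$)
$q{\left(K \right)} = \frac{-70 + K}{206 + K}$
$q{\left(T{\left(10,8 \right)} \right)} - 42843 = \frac{-70 + \left(8 + 2 \cdot 10\right)}{206 + \left(8 + 2 \cdot 10\right)} - 42843 = \frac{-70 + \left(8 + 20\right)}{206 + \left(8 + 20\right)} - 42843 = \frac{-70 + 28}{206 + 28} - 42843 = \frac{1}{234} \left(-42\right) - 42843 = - \frac{7}{39} - 42843 = - \frac{1670884}{39}$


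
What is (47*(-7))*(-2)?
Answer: 658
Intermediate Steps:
(47*(-7))*(-2) = -329*(-2) = 658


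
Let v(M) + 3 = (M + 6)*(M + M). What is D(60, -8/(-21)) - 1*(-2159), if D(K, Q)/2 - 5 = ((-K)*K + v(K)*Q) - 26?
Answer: 949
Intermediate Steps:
v(M) = -3 + 2*M*(6 + M) (v(M) = -3 + (M + 6)*(M + M) = -3 + (6 + M)*(2*M) = -3 + 2*M*(6 + M))
D(K, Q) = -42 - 2*K**2 + 2*Q*(-3 + 2*K**2 + 12*K) (D(K, Q) = 10 + 2*(((-K)*K + (-3 + 2*K**2 + 12*K)*Q) - 26) = 10 + 2*((-K**2 + Q*(-3 + 2*K**2 + 12*K)) - 26) = 10 + 2*(-26 - K**2 + Q*(-3 + 2*K**2 + 12*K)) = 10 + (-52 - 2*K**2 + 2*Q*(-3 + 2*K**2 + 12*K)) = -42 - 2*K**2 + 2*Q*(-3 + 2*K**2 + 12*K))
D(60, -8/(-21)) - 1*(-2159) = (-42 - 2*60**2 + 2*(-8/(-21))*(-3 + 2*60**2 + 12*60)) - 1*(-2159) = (-42 - 2*3600 + 2*(-8*(-1/21))*(-3 + 2*3600 + 720)) + 2159 = (-42 - 7200 + 2*(8/21)*(-3 + 7200 + 720)) + 2159 = (-42 - 7200 + 2*(8/21)*7917) + 2159 = (-42 - 7200 + 6032) + 2159 = -1210 + 2159 = 949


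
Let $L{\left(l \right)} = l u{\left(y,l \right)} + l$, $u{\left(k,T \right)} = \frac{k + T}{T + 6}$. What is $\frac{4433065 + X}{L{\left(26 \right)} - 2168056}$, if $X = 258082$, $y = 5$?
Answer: $- \frac{75058352}{34688077} \approx -2.1638$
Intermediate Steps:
$u{\left(k,T \right)} = \frac{T + k}{6 + T}$
$L{\left(l \right)} = l + \frac{l \left(5 + l\right)}{6 + l}$ ($L{\left(l \right)} = l \frac{l + 5}{6 + l} + l = l \frac{5 + l}{6 + l} + l = \frac{l \left(5 + l\right)}{6 + l} + l = l + \frac{l \left(5 + l\right)}{6 + l}$)
$\frac{4433065 + X}{L{\left(26 \right)} - 2168056} = \frac{4433065 + 258082}{\frac{26 \left(11 + 2 \cdot 26\right)}{6 + 26} - 2168056} = \frac{4691147}{\frac{26 \left(11 + 52\right)}{32} - 2168056} = \frac{4691147}{26 \cdot \frac{1}{32} \cdot 63 - 2168056} = \frac{4691147}{\frac{819}{16} - 2168056} = \frac{4691147}{- \frac{34688077}{16}} = 4691147 \left(- \frac{16}{34688077}\right) = - \frac{75058352}{34688077}$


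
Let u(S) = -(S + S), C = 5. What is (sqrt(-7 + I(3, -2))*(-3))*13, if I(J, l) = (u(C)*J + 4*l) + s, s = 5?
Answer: -78*I*sqrt(10) ≈ -246.66*I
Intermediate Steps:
u(S) = -2*S
I(J, l) = 5 - 10*J + 4*l (I(J, l) = ((-2*5)*J + 4*l) + 5 = (-10*J + 4*l) + 5 = 5 - 10*J + 4*l)
(sqrt(-7 + I(3, -2))*(-3))*13 = (sqrt(-7 + (5 - 10*3 + 4*(-2)))*(-3))*13 = (sqrt(-7 + (5 - 30 - 8))*(-3))*13 = (sqrt(-7 - 33)*(-3))*13 = (sqrt(-40)*(-3))*13 = ((2*I*sqrt(10))*(-3))*13 = -6*I*sqrt(10)*13 = -78*I*sqrt(10)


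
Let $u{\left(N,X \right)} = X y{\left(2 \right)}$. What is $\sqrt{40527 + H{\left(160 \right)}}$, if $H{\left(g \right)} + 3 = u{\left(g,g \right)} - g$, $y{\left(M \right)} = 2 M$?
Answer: $6 \sqrt{1139} \approx 202.49$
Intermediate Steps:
$u{\left(N,X \right)} = 4 X$ ($u{\left(N,X \right)} = X 2 \cdot 2 = X 4 = 4 X$)
$H{\left(g \right)} = -3 + 3 g$ ($H{\left(g \right)} = -3 + \left(4 g - g\right) = -3 + 3 g$)
$\sqrt{40527 + H{\left(160 \right)}} = \sqrt{40527 + \left(-3 + 3 \cdot 160\right)} = \sqrt{40527 + \left(-3 + 480\right)} = \sqrt{40527 + 477} = \sqrt{41004} = 6 \sqrt{1139}$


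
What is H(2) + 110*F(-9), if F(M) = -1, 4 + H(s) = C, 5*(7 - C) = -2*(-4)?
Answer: -543/5 ≈ -108.60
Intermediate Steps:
C = 27/5 (C = 7 - (-2)*(-4)/5 = 7 - ⅕*8 = 7 - 8/5 = 27/5 ≈ 5.4000)
H(s) = 7/5 (H(s) = -4 + 27/5 = 7/5)
H(2) + 110*F(-9) = 7/5 + 110*(-1) = 7/5 - 110 = -543/5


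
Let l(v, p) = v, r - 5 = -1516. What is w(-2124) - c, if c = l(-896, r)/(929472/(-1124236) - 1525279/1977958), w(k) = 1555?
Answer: 883211300753063/888307535005 ≈ 994.26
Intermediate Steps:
r = -1511 (r = 5 - 1516 = -1511)
c = 498106916179712/888307535005 (c = -896/(929472/(-1124236) - 1525279/1977958) = -896/(929472*(-1/1124236) - 1525279*1/1977958) = -896/(-232368/281059 - 1525279/1977958) = -896/(-888307535005/555922897522) = -896*(-555922897522/888307535005) = 498106916179712/888307535005 ≈ 560.74)
w(-2124) - c = 1555 - 1*498106916179712/888307535005 = 1555 - 498106916179712/888307535005 = 883211300753063/888307535005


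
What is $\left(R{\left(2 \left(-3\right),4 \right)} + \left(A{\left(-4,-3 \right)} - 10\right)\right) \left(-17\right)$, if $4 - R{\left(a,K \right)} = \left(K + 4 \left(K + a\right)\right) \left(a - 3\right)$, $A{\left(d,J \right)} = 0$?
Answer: $714$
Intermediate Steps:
$R{\left(a,K \right)} = 4 - \left(-3 + a\right) \left(4 a + 5 K\right)$ ($R{\left(a,K \right)} = 4 - \left(K + 4 \left(K + a\right)\right) \left(a - 3\right) = 4 - \left(K + \left(4 K + 4 a\right)\right) \left(-3 + a\right) = 4 - \left(4 a + 5 K\right) \left(-3 + a\right) = 4 - \left(-3 + a\right) \left(4 a + 5 K\right)$)
$\left(R{\left(2 \left(-3\right),4 \right)} + \left(A{\left(-4,-3 \right)} - 10\right)\right) \left(-17\right) = \left(\left(4 - 4 \left(2 \left(-3\right)\right)^{2} + 12 \cdot 2 \left(-3\right) + 15 \cdot 4 - 20 \cdot 2 \left(-3\right)\right) + \left(0 - 10\right)\right) \left(-17\right) = \left(\left(4 - 4 \left(-6\right)^{2} + 12 \left(-6\right) + 60 - 20 \left(-6\right)\right) - 10\right) \left(-17\right) = \left(\left(4 - 144 - 72 + 60 + 120\right) - 10\right) \left(-17\right) = \left(-32 - 10\right) \left(-17\right) = \left(-42\right) \left(-17\right) = 714$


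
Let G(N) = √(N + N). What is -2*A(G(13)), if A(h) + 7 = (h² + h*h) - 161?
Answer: 232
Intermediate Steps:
G(N) = √2*√N (G(N) = √(2*N) = √2*√N)
A(h) = -168 + 2*h² (A(h) = -7 + ((h² + h*h) - 161) = -7 + ((h² + h²) - 161) = -7 + (2*h² - 161) = -7 + (-161 + 2*h²) = -168 + 2*h²)
-2*A(G(13)) = -2*(-168 + 2*(√2*√13)²) = -2*(-168 + 2*(√26)²) = -2*(-168 + 2*26) = -2*(-168 + 52) = -2*(-116) = 232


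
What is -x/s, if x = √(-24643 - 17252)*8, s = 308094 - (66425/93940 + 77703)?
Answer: -3156384*I*√95/4328572823 ≈ -0.0071073*I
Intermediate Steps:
s = 4328572823/18788 (s = 308094 - (66425*(1/93940) + 77703) = 308094 - (13285/18788 + 77703) = 308094 - 1*1459897249/18788 = 308094 - 1459897249/18788 = 4328572823/18788 ≈ 2.3039e+5)
x = 168*I*√95 (x = √(-41895)*8 = (21*I*√95)*8 = 168*I*√95 ≈ 1637.5*I)
-x/s = -168*I*√95/4328572823/18788 = -168*I*√95*18788/4328572823 = -3156384*I*√95/4328572823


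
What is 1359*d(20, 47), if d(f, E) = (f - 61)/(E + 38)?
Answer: -55719/85 ≈ -655.52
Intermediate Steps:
d(f, E) = (-61 + f)/(38 + E)
1359*d(20, 47) = 1359*((-61 + 20)/(38 + 47)) = 1359*(-41/85) = -55719/85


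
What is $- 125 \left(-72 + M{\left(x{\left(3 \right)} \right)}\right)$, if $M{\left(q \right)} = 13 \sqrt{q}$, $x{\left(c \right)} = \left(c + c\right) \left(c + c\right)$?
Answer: $-750$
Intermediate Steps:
$x{\left(c \right)} = 4 c^{2}$ ($x{\left(c \right)} = 2 c 2 c = 4 c^{2}$)
$- 125 \left(-72 + M{\left(x{\left(3 \right)} \right)}\right) = - 125 \left(-72 + 13 \sqrt{4 \cdot 3^{2}}\right) = - 125 \left(-72 + 13 \sqrt{4 \cdot 9}\right) = - 125 \left(-72 + 13 \sqrt{36}\right) = - 125 \left(-72 + 13 \cdot 6\right) = - 125 \left(-72 + 78\right) = \left(-125\right) 6 = -750$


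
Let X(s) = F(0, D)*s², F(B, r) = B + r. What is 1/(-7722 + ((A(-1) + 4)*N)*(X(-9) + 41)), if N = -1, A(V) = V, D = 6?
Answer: -1/9303 ≈ -0.00010749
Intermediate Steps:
X(s) = 6*s² (X(s) = (0 + 6)*s² = 6*s²)
1/(-7722 + ((A(-1) + 4)*N)*(X(-9) + 41)) = 1/(-7722 + ((-1 + 4)*(-1))*(6*(-9)² + 41)) = 1/(-7722 + (3*(-1))*(6*81 + 41)) = 1/(-7722 - 3*(486 + 41)) = 1/(-7722 - 3*527) = 1/(-7722 - 1581) = 1/(-9303) = -1/9303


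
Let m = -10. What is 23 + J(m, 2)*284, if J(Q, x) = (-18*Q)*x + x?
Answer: 102831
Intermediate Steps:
J(Q, x) = x - 18*Q*x (J(Q, x) = -18*Q*x + x = x - 18*Q*x)
23 + J(m, 2)*284 = 23 + (2*(1 - 18*(-10)))*284 = 23 + (2*(1 + 180))*284 = 23 + (2*181)*284 = 23 + 362*284 = 23 + 102808 = 102831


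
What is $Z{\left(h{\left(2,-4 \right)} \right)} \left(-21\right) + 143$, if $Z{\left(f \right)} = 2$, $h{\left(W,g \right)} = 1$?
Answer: $101$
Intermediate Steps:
$Z{\left(h{\left(2,-4 \right)} \right)} \left(-21\right) + 143 = 2 \left(-21\right) + 143 = -42 + 143 = 101$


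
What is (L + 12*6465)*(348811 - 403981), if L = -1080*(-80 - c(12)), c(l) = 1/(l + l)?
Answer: -9049259250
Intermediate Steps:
c(l) = 1/(2*l)
L = 86445 (L = -1080*(-80 - 1/(2*12)) = -1080*(-80 - 1*1/24) = -1080*(-80 - 1/24) = -1080*(-1921/24) = 86445)
(L + 12*6465)*(348811 - 403981) = (86445 + 12*6465)*(348811 - 403981) = (86445 + 77580)*(-55170) = 164025*(-55170) = -9049259250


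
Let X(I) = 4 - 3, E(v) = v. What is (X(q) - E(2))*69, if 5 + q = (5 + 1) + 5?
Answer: -69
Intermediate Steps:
q = 6 (q = -5 + ((5 + 1) + 5) = -5 + (6 + 5) = -5 + 11 = 6)
X(I) = 1
(X(q) - E(2))*69 = (1 - 1*2)*69 = (1 - 2)*69 = -1*69 = -69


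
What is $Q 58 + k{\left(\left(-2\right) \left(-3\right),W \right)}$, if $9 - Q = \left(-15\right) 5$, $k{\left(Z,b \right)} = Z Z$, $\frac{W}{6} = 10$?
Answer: $4908$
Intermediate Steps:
$W = 60$ ($W = 6 \cdot 10 = 60$)
$k{\left(Z,b \right)} = Z^{2}$
$Q = 84$ ($Q = 9 - \left(-15\right) 5 = 9 - -75 = 9 + 75 = 84$)
$Q 58 + k{\left(\left(-2\right) \left(-3\right),W \right)} = 84 \cdot 58 + \left(\left(-2\right) \left(-3\right)\right)^{2} = 4872 + 6^{2} = 4872 + 36 = 4908$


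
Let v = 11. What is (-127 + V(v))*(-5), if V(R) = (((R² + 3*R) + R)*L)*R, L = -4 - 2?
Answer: 55085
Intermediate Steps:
L = -6
V(R) = R*(-24*R - 6*R²) (V(R) = (((R² + 3*R) + R)*(-6))*R = ((R² + 4*R)*(-6))*R = (-24*R - 6*R²)*R = R*(-24*R - 6*R²))
(-127 + V(v))*(-5) = (-127 + 6*11²*(-4 - 1*11))*(-5) = (-127 + 6*121*(-4 - 11))*(-5) = (-127 + 6*121*(-15))*(-5) = (-127 - 10890)*(-5) = -11017*(-5) = 55085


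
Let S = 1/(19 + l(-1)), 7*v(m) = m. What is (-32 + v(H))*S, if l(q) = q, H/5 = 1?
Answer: -73/42 ≈ -1.7381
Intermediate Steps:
H = 5 (H = 5*1 = 5)
v(m) = m/7
S = 1/18 (S = 1/(19 - 1) = 1/18 ≈ 0.055556)
(-32 + v(H))*S = (-32 + (1/7)*5)*(1/18) = (-32 + 5/7)*(1/18) = -219/7*1/18 = -73/42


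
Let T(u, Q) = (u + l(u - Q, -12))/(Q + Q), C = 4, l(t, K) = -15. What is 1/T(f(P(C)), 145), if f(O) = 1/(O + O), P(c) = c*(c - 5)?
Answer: -2320/121 ≈ -19.174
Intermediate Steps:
P(c) = c*(-5 + c)
f(O) = 1/(2*O)
T(u, Q) = (-15 + u)/(2*Q) (T(u, Q) = (u - 15)/(Q + Q) = (-15 + u)/((2*Q)) = (-15 + u)*(1/(2*Q)) = (-15 + u)/(2*Q))
1/T(f(P(C)), 145) = 1/((½)*(-15 + 1/(2*((4*(-5 + 4)))))/145) = 1/((½)*(1/145)*(-15 + 1/(2*((4*(-1)))))) = 1/((½)*(1/145)*(-15 + (½)/(-4))) = 1/((½)*(1/145)*(-15 + (½)*(-¼))) = 1/((½)*(1/145)*(-15 - ⅛)) = 1/((½)*(1/145)*(-121/8)) = 1/(-121/2320) = -2320/121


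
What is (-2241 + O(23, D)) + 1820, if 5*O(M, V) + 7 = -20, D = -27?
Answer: -2132/5 ≈ -426.40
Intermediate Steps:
O(M, V) = -27/5 (O(M, V) = -7/5 + (⅕)*(-20) = -7/5 - 4 = -27/5)
(-2241 + O(23, D)) + 1820 = (-2241 - 27/5) + 1820 = -11232/5 + 1820 = -2132/5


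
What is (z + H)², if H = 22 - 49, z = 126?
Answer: 9801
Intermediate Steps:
H = -27
(z + H)² = (126 - 27)² = 99² = 9801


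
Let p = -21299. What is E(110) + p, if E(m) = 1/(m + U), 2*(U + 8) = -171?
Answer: -702865/33 ≈ -21299.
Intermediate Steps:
U = -187/2 (U = -8 + (½)*(-171) = -8 - 171/2 = -187/2 ≈ -93.500)
E(m) = 1/(-187/2 + m) (E(m) = 1/(m - 187/2) = 1/(-187/2 + m))
E(110) + p = 2/(-187 + 2*110) - 21299 = 2/(-187 + 220) - 21299 = 2/33 - 21299 = -702865/33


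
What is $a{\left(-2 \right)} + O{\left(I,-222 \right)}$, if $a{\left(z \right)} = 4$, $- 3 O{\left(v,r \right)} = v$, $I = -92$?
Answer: $\frac{104}{3} \approx 34.667$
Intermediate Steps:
$O{\left(v,r \right)} = - \frac{v}{3}$
$a{\left(-2 \right)} + O{\left(I,-222 \right)} = 4 - - \frac{92}{3} = 4 + \frac{92}{3} = \frac{104}{3}$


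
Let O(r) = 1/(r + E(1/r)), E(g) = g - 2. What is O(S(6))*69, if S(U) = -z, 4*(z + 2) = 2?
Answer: 414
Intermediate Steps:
z = -3/2 (z = -2 + (1/4)*2 = -2 + 1/2 = -3/2 ≈ -1.5000)
S(U) = 3/2 (S(U) = -1*(-3/2) = 3/2)
E(g) = -2 + g
O(r) = 1/(-2 + r + 1/r) (O(r) = 1/(r + (-2 + 1/r)) = 1/(-2 + r + 1/r))
O(S(6))*69 = (3/(2*(1 + 3*(-2 + 3/2)/2)))*69 = (3/(2*(1 + (3/2)*(-1/2))))*69 = (3/(2*(1 - 3/4)))*69 = (3/(2*(1/4)))*69 = ((3/2)*4)*69 = 6*69 = 414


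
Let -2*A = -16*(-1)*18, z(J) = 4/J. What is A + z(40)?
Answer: -1439/10 ≈ -143.90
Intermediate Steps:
A = -144 (A = -(-16*(-1))*18/2 = -8*18 = -1/2*288 = -144)
A + z(40) = -144 + 4/40 = -144 + 4*(1/40) = -144 + 1/10 = -1439/10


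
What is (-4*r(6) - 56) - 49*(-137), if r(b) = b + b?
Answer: 6609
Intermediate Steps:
r(b) = 2*b
(-4*r(6) - 56) - 49*(-137) = (-8*6 - 56) - 49*(-137) = (-4*12 - 56) + 6713 = (-48 - 56) + 6713 = -104 + 6713 = 6609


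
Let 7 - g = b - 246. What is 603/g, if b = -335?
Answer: 201/196 ≈ 1.0255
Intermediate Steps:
g = 588 (g = 7 - (-335 - 246) = 7 - 1*(-581) = 7 + 581 = 588)
603/g = 603/588 = 603*(1/588) = 201/196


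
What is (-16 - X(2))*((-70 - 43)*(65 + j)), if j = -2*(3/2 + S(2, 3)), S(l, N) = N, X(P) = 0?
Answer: 101248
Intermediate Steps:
j = -9 (j = -2*(3/2 + 3) = -2*9/2 = -9)
(-16 - X(2))*((-70 - 43)*(65 + j)) = (-16 - 1*0)*((-70 - 43)*(65 - 9)) = (-16 + 0)*(-113*56) = -16*(-6328) = 101248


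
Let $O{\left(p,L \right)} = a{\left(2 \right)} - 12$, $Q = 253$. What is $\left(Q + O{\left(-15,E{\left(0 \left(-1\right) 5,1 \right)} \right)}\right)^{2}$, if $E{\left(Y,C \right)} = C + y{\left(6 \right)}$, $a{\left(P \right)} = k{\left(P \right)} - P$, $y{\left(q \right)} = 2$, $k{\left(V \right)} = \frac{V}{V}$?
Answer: $57600$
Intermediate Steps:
$k{\left(V \right)} = 1$
$a{\left(P \right)} = 1 - P$
$E{\left(Y,C \right)} = 2 + C$ ($E{\left(Y,C \right)} = C + 2 = 2 + C$)
$O{\left(p,L \right)} = -13$ ($O{\left(p,L \right)} = \left(1 - 2\right) - 12 = -1 - 12 = -13$)
$\left(Q + O{\left(-15,E{\left(0 \left(-1\right) 5,1 \right)} \right)}\right)^{2} = \left(253 - 13\right)^{2} = 240^{2} = 57600$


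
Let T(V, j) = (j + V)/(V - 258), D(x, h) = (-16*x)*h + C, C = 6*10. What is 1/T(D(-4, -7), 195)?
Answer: 646/193 ≈ 3.3471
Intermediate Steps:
C = 60
D(x, h) = 60 - 16*h*x (D(x, h) = (-16*x)*h + 60 = -16*h*x + 60 = 60 - 16*h*x)
T(V, j) = (V + j)/(-258 + V)
1/T(D(-4, -7), 195) = 1/(((60 - 16*(-7)*(-4)) + 195)/(-258 + (60 - 16*(-7)*(-4)))) = 1/(((60 - 448) + 195)/(-258 + (60 - 448))) = 1/((-388 + 195)/(-258 - 388)) = 1/(-193/(-646)) = 1/(-1/646*(-193)) = 1/(193/646) = 646/193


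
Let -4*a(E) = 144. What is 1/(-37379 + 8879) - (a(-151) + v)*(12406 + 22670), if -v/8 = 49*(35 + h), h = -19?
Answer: 6305893127999/28500 ≈ 2.2126e+8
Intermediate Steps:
a(E) = -36 (a(E) = -¼*144 = -36)
v = -6272 (v = -392*(35 - 19) = -392*16 = -8*784 = -6272)
1/(-37379 + 8879) - (a(-151) + v)*(12406 + 22670) = 1/(-37379 + 8879) - (-36 - 6272)*(12406 + 22670) = 1/(-28500) - (-6308)*35076 = -1/28500 - 1*(-221259408) = -1/28500 + 221259408 = 6305893127999/28500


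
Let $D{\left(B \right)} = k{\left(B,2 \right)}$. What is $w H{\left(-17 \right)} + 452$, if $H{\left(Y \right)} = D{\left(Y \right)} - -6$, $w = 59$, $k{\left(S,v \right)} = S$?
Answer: $-197$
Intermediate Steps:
$D{\left(B \right)} = B$
$H{\left(Y \right)} = 6 + Y$ ($H{\left(Y \right)} = Y - -6 = Y + 6 = 6 + Y$)
$w H{\left(-17 \right)} + 452 = 59 \left(6 - 17\right) + 452 = 59 \left(-11\right) + 452 = -649 + 452 = -197$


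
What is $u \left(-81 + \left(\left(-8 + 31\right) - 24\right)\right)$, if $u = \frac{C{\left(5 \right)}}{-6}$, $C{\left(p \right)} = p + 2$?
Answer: $\frac{287}{3} \approx 95.667$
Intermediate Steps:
$C{\left(p \right)} = 2 + p$
$u = - \frac{7}{6}$ ($u = \frac{2 + 5}{-6} = 7 \left(- \frac{1}{6}\right) = - \frac{7}{6} \approx -1.1667$)
$u \left(-81 + \left(\left(-8 + 31\right) - 24\right)\right) = - \frac{7 \left(-81 + \left(\left(-8 + 31\right) - 24\right)\right)}{6} = - \frac{7 \left(-81 + \left(23 - 24\right)\right)}{6} = - \frac{7 \left(-81 - 1\right)}{6} = \left(- \frac{7}{6}\right) \left(-82\right) = \frac{287}{3}$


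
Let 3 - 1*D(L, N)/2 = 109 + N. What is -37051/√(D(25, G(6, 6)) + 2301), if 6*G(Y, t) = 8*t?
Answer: -37051*√2073/2073 ≈ -813.77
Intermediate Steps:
G(Y, t) = 4*t/3 (G(Y, t) = (8*t)/6 = 4*t/3)
D(L, N) = -212 - 2*N (D(L, N) = 6 - 2*(109 + N) = 6 + (-218 - 2*N) = -212 - 2*N)
-37051/√(D(25, G(6, 6)) + 2301) = -37051/√((-212 - 8*6/3) + 2301) = -37051/√((-212 - 2*8) + 2301) = -37051/√((-212 - 16) + 2301) = -37051/√(-228 + 2301) = -37051*√2073/2073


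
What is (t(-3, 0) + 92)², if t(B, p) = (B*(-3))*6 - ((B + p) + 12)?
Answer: 18769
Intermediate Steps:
t(B, p) = -12 - p - 19*B (t(B, p) = -3*B*6 - (12 + B + p) = -18*B + (-12 - B - p) = -12 - p - 19*B)
(t(-3, 0) + 92)² = ((-12 - 1*0 - 19*(-3)) + 92)² = ((-12 + 0 + 57) + 92)² = (45 + 92)² = 137² = 18769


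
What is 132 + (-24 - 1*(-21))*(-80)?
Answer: 372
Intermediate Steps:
132 + (-24 - 1*(-21))*(-80) = 132 + (-24 + 21)*(-80) = 132 - 3*(-80) = 132 + 240 = 372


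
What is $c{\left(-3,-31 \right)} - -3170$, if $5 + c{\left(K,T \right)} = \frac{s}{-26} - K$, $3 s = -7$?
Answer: $\frac{247111}{78} \approx 3168.1$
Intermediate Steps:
$s = - \frac{7}{3}$ ($s = \frac{1}{3} \left(-7\right) = - \frac{7}{3} \approx -2.3333$)
$c{\left(K,T \right)} = - \frac{383}{78} - K$ ($c{\left(K,T \right)} = -5 - \left(- \frac{7}{78} + K\right) = - \frac{383}{78} - K$)
$c{\left(-3,-31 \right)} - -3170 = \left(- \frac{383}{78} - -3\right) - -3170 = \left(- \frac{383}{78} + 3\right) + 3170 = - \frac{149}{78} + 3170 = \frac{247111}{78}$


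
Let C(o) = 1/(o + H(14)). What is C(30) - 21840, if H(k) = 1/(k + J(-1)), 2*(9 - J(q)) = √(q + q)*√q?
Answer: -10418341162/477031 + √2/954062 ≈ -21840.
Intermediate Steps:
J(q) = 9 - q*√2/2 (J(q) = 9 - √(q + q)*√q/2 = 9 - √(2*q)*√q/2 = 9 - √2*√q*√q/2 = 9 - q*√2/2)
H(k) = 1/(9 + k + √2/2) (H(k) = 1/(k + (9 - ½*(-1)*√2)) = 1/(k + (9 + √2/2)) = 1/(9 + k + √2/2))
C(o) = 1/(o + 2/(46 + √2)) (C(o) = 1/(o + 2/(18 + √2 + 2*14)) = 1/(o + 2/(18 + √2 + 28)) = 1/(o + 2/(46 + √2)))
C(30) - 21840 = (46 + √2)/(2 + 30*(46 + √2)) - 21840 = (46 + √2)/(2 + (1380 + 30*√2)) - 21840 = (46 + √2)/(1382 + 30*√2) - 21840 = -21840 + (46 + √2)/(1382 + 30*√2)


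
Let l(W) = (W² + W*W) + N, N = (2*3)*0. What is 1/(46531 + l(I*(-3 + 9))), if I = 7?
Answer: 1/50059 ≈ 1.9976e-5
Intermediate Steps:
N = 0 (N = 6*0 = 0)
l(W) = 2*W² (l(W) = (W² + W*W) + 0 = (W² + W²) + 0 = 2*W² + 0 = 2*W²)
1/(46531 + l(I*(-3 + 9))) = 1/(46531 + 2*(7*(-3 + 9))²) = 1/(46531 + 2*(7*6)²) = 1/(46531 + 2*42²) = 1/(46531 + 2*1764) = 1/(46531 + 3528) = 1/50059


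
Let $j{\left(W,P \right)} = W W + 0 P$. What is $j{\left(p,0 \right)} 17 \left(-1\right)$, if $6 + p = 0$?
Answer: $-612$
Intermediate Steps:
$p = -6$ ($p = -6 + 0 = -6$)
$j{\left(W,P \right)} = W^{2}$ ($j{\left(W,P \right)} = W^{2} + 0 = W^{2}$)
$j{\left(p,0 \right)} 17 \left(-1\right) = \left(-6\right)^{2} \cdot 17 \left(-1\right) = 36 \cdot 17 \left(-1\right) = 612 \left(-1\right) = -612$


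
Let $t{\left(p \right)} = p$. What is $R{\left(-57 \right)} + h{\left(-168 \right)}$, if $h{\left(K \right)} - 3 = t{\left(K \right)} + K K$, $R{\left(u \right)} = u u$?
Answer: $31308$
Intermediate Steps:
$R{\left(u \right)} = u^{2}$
$h{\left(K \right)} = 3 + K + K^{2}$ ($h{\left(K \right)} = 3 + \left(K + K K\right) = 3 + \left(K + K^{2}\right) = 3 + K + K^{2}$)
$R{\left(-57 \right)} + h{\left(-168 \right)} = \left(-57\right)^{2} + \left(3 - 168 + \left(-168\right)^{2}\right) = 3249 + \left(3 - 168 + 28224\right) = 3249 + 28059 = 31308$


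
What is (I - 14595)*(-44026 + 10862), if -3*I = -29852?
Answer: 462074012/3 ≈ 1.5402e+8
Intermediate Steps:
I = 29852/3 (I = -⅓*(-29852) = 29852/3 ≈ 9950.7)
(I - 14595)*(-44026 + 10862) = (29852/3 - 14595)*(-44026 + 10862) = -13933/3*(-33164) = 462074012/3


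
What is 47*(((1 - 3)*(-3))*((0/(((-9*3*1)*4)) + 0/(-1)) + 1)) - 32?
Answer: 250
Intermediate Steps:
47*(((1 - 3)*(-3))*((0/(((-9*3*1)*4)) + 0/(-1)) + 1)) - 32 = 47*((-2*(-3))*((0/(((-3*9*1)*4)) + 0*(-1)) + 1)) - 32 = 47*(6*((0/((-27*1*4)) + 0) + 1)) - 32 = 47*(6*((0/((-27*4)) + 0) + 1)) - 32 = 47*(6*((0/(-108) + 0) + 1)) - 32 = 47*(6*((0*(-1/108) + 0) + 1)) - 32 = 47*(6*((0 + 0) + 1)) - 32 = 47*(6*(0 + 1)) - 32 = 47*(6*1) - 32 = 47*6 - 32 = 282 - 32 = 250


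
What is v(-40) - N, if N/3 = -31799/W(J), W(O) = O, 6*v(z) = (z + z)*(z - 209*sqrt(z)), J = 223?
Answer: 642991/669 + 16720*I*sqrt(10)/3 ≈ 961.12 + 17624.0*I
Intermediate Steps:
v(z) = z*(z - 209*sqrt(z))/3 (v(z) = ((z + z)*(z - 209*sqrt(z)))/6 = ((2*z)*(z - 209*sqrt(z)))/6 = (2*z*(z - 209*sqrt(z)))/6 = z*(z - 209*sqrt(z))/3)
N = -95397/223 (N = 3*(-31799/223) = -95397/223 ≈ -427.79)
v(-40) - N = (-(-16720)*I*sqrt(10)/3 + (1/3)*(-40)**2) - 1*(-95397/223) = (-(-16720)*I*sqrt(10)/3 + (1/3)*1600) + 95397/223 = (16720*I*sqrt(10)/3 + 1600/3) + 95397/223 = (1600/3 + 16720*I*sqrt(10)/3) + 95397/223 = 642991/669 + 16720*I*sqrt(10)/3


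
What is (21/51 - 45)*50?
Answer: -37900/17 ≈ -2229.4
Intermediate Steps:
(21/51 - 45)*50 = (21*(1/51) - 45)*50 = (7/17 - 45)*50 = -758/17*50 = -37900/17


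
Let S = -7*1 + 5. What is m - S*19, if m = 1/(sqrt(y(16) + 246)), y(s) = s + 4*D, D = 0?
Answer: 38 + sqrt(262)/262 ≈ 38.062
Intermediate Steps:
y(s) = s (y(s) = s + 4*0 = s + 0 = s)
S = -2 (S = -7 + 5 = -2)
m = sqrt(262)/262 (m = 1/(sqrt(16 + 246)) = 1/(sqrt(262)) = sqrt(262)/262 ≈ 0.061780)
m - S*19 = sqrt(262)/262 - (-2)*19 = sqrt(262)/262 - 1*(-38) = sqrt(262)/262 + 38 = 38 + sqrt(262)/262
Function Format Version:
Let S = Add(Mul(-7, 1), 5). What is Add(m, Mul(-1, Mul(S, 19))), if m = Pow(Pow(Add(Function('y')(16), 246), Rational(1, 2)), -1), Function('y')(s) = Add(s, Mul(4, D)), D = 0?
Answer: Add(38, Mul(Rational(1, 262), Pow(262, Rational(1, 2)))) ≈ 38.062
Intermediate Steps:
Function('y')(s) = s (Function('y')(s) = Add(s, Mul(4, 0)) = Add(s, 0) = s)
S = -2 (S = Add(-7, 5) = -2)
m = Mul(Rational(1, 262), Pow(262, Rational(1, 2))) (m = Pow(Pow(Add(16, 246), Rational(1, 2)), -1) = Pow(Pow(262, Rational(1, 2)), -1) = Mul(Rational(1, 262), Pow(262, Rational(1, 2))) ≈ 0.061780)
Add(m, Mul(-1, Mul(S, 19))) = Add(Mul(Rational(1, 262), Pow(262, Rational(1, 2))), Mul(-1, Mul(-2, 19))) = Add(Mul(Rational(1, 262), Pow(262, Rational(1, 2))), Mul(-1, -38)) = Add(Mul(Rational(1, 262), Pow(262, Rational(1, 2))), 38) = Add(38, Mul(Rational(1, 262), Pow(262, Rational(1, 2))))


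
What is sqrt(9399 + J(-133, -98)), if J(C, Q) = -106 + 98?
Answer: sqrt(9391) ≈ 96.907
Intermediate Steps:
J(C, Q) = -8
sqrt(9399 + J(-133, -98)) = sqrt(9399 - 8) = sqrt(9391)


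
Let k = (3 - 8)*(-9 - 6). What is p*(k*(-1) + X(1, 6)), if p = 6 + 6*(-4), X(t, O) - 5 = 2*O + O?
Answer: 936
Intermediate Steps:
X(t, O) = 5 + 3*O (X(t, O) = 5 + (2*O + O) = 5 + 3*O)
k = 75 (k = -5*(-15) = 75)
p = -18 (p = 6 - 24 = -18)
p*(k*(-1) + X(1, 6)) = -18*(75*(-1) + (5 + 3*6)) = -18*(-75 + (5 + 18)) = -18*(-75 + 23) = -18*(-52) = 936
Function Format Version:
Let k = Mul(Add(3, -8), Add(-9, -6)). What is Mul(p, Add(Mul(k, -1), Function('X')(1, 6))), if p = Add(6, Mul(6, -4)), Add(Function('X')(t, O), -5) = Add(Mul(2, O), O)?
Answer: 936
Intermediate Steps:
Function('X')(t, O) = Add(5, Mul(3, O)) (Function('X')(t, O) = Add(5, Add(Mul(2, O), O)) = Add(5, Mul(3, O)))
k = 75 (k = Mul(-5, -15) = 75)
p = -18 (p = Add(6, -24) = -18)
Mul(p, Add(Mul(k, -1), Function('X')(1, 6))) = Mul(-18, Add(Mul(75, -1), Add(5, Mul(3, 6)))) = Mul(-18, Add(-75, Add(5, 18))) = Mul(-18, Add(-75, 23)) = Mul(-18, -52) = 936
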